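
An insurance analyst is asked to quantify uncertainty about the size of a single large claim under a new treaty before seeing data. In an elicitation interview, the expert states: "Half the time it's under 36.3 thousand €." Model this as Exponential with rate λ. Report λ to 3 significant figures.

λ ≈ 0.0191

Exponential median = ln 2 / λ, so λ = ln 2 / 36.3 = 0.0191.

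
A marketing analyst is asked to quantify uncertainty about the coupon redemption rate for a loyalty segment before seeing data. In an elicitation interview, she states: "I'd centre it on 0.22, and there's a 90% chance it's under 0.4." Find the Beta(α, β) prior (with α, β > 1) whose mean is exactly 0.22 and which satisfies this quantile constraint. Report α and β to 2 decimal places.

α ≈ 2.06, β ≈ 7.29

With mean 0.22 fixed, write α = 0.22s, β = 0.78s where s = α+β.
Need P(θ < 0.4) = 0.9 under Beta(0.22s, 0.78s). Normal approximation: (q−m)/√(m(1−m)/s) ≈ z_{0.9} = 1.28, so s ≈ 0.22·0.78·(1.28)²/(0.4−0.22)² = 8.7.
At s = 8.7: P(θ<0.4) ≈ 0.893. Adjusting to match 0.9 gives s ≈ 9.34.
So α = 0.22·9.34 ≈ 2.06, β = 0.78·9.34 ≈ 7.29.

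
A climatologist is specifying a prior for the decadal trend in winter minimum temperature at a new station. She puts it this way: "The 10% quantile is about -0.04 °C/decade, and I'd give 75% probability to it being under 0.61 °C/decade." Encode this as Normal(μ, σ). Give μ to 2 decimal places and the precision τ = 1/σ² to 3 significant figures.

The p-quantile of Normal(μ,σ) is μ + z_p·σ, with z_{0.1} = -1.282 and z_{0.75} = 0.6745.
Eliminate σ: μ = (z₂·x₁ − z₁·x₂)/(z₂ − z₁) = (0.6745·-0.04 − (-1.282)·0.61)/1.956 = 0.39.
Then σ = (x₂ − x₁)/(z₂ − z₁) = (0.61 − -0.04)/1.956 = 0.33.
Precision τ = 1/σ² = 1/0.3323² = 9.06.

μ = 0.39, τ = 9.06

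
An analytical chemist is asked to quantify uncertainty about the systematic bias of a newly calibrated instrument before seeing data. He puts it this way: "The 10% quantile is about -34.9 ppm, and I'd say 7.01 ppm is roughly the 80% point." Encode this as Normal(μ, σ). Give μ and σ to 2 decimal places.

The p-quantile of Normal(μ,σ) is μ + z_p·σ, with z_{0.1} = -1.282 and z_{0.8} = 0.8416.
Eliminate σ: μ = (z₂·x₁ − z₁·x₂)/(z₂ − z₁) = (0.8416·-34.9 − (-1.282)·7.01)/2.123 = -9.60.
Then σ = (x₂ − x₁)/(z₂ − z₁) = (7.01 − -34.9)/2.123 = 19.74.

μ = -9.60, σ = 19.74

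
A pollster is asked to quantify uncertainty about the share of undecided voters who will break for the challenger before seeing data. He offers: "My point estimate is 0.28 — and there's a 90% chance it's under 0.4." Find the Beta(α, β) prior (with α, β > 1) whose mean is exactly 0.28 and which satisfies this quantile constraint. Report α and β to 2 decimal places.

With mean 0.28 fixed, write α = 0.28s, β = 0.72s where s = α+β.
Need P(θ < 0.4) = 0.9 under Beta(0.28s, 0.72s). Normal approximation: (q−m)/√(m(1−m)/s) ≈ z_{0.9} = 1.28, so s ≈ 0.28·0.72·(1.28)²/(0.4−0.28)² = 23.0.
At s = 23.0: P(θ<0.4) ≈ 0.895. Adjusting to match 0.9 gives s ≈ 24.04.
So α = 0.28·24.04 ≈ 6.73, β = 0.72·24.04 ≈ 17.31.

α ≈ 6.73, β ≈ 17.31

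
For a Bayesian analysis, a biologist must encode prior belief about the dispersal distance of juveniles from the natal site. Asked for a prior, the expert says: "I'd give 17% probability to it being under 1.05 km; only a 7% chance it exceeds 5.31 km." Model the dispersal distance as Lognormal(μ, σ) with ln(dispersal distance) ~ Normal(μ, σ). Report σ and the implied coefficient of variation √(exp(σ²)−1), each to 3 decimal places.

σ ≈ 0.667, CV ≈ 0.749

If T ~ Lognormal(μ,σ) then ln T ~ Normal(μ,σ), so the p-quantile of ln T is μ + z_p·σ.
ln(1.05) = 0.04879 and ln(5.31) = 1.67; z_{0.17} = -0.9542, z_{0.93} = 1.476.
σ = (1.67 − 0.04879)/(1.476 − (-0.9542)) = 0.667.
μ = 0.04879 − (-0.9542)·0.667 = 0.685.
CV = √(exp(σ²)−1) = √(exp(0.4449)−1) = 0.749.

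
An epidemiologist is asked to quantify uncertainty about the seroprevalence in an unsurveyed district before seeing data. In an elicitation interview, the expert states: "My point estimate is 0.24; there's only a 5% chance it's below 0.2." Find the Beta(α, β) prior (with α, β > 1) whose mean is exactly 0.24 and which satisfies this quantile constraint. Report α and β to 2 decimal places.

α ≈ 70.12, β ≈ 222.05

With mean 0.24 fixed, write α = 0.24s, β = 0.76s where s = α+β.
Need P(θ < 0.2) = 0.05 under Beta(0.24s, 0.76s). Normal approximation: (q−m)/√(m(1−m)/s) ≈ z_{0.05} = -1.64, so s ≈ 0.24·0.76·(-1.64)²/(0.2−0.24)² = 308.4.
At s = 308.4: P(θ<0.2) ≈ 0.045. Adjusting to match 0.05 gives s ≈ 292.17.
So α = 0.24·292.17 ≈ 70.12, β = 0.76·292.17 ≈ 222.05.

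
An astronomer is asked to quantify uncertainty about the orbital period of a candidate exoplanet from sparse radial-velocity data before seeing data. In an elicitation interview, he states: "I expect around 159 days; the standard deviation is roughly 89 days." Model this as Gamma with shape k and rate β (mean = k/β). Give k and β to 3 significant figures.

For Gamma(k, rate β): mean = k/β, variance = k/β², so CV = 1/√k.
CV = SD/mean = 89/159 = 0.5597, hence k = 1/CV² = 3.19.
Then β = k/mean = 3.19/159 = 0.0201.

k ≈ 3.19, β ≈ 0.0201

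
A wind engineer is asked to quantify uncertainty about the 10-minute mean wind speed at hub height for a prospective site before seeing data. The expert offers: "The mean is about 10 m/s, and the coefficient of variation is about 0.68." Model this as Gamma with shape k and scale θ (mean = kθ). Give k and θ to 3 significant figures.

For Gamma(k, scale θ): mean = kθ, variance = kθ², so CV = 1/√k.
CV = 0.68, hence k = 1/CV² = 2.16.
Then θ = mean/k = 10/2.16 = 4.62.

k ≈ 2.16, θ ≈ 4.62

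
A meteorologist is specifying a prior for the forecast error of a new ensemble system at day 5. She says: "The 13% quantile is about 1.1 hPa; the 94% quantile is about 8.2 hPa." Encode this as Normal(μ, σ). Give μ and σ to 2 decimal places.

μ = 4.08, σ = 2.65

The p-quantile of Normal(μ,σ) is μ + z_p·σ, with z_{0.13} = -1.126 and z_{0.94} = 1.555.
Eliminate σ: μ = (z₂·x₁ − z₁·x₂)/(z₂ − z₁) = (1.555·1.1 − (-1.126)·8.2)/2.681 = 4.08.
Then σ = (x₂ − x₁)/(z₂ − z₁) = (8.2 − 1.1)/2.681 = 2.65.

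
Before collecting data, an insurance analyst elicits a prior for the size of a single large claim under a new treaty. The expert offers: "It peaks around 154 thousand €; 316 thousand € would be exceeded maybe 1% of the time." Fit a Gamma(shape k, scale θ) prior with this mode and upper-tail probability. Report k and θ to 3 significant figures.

Gamma(k,θ) with k>1 has mode (k−1)θ, so θ = 154/(k−1).
Need P(X < 316) = 0.99 with θ tied to k this way. Start at k = 2, θ = 154: P(X<316) ≈ 0.608.
Too low — raise k to concentrate. Iterating converges to k ≈ 10.5.
Then θ = 154/(10.5−1) ≈ 16.3.

k ≈ 10.5, θ ≈ 16.3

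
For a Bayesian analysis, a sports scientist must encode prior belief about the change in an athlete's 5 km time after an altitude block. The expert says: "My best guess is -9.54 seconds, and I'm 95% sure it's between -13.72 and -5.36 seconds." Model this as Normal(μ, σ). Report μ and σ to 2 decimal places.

A symmetric 95% interval runs μ ± z·σ with z = 1.96.
Half-width = 4.18, so σ = 4.18/1.96 = 2.13.
μ is the stated best guess, -9.54.

μ = -9.54, σ = 2.13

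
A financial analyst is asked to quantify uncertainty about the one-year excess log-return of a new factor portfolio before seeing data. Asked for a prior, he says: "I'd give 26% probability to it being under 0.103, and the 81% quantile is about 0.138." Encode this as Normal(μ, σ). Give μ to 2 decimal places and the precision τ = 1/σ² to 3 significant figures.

The p-quantile of Normal(μ,σ) is μ + z_p·σ, with z_{0.26} = -0.6433 and z_{0.81} = 0.8779.
Eliminate σ: μ = (z₂·x₁ − z₁·x₂)/(z₂ − z₁) = (0.8779·0.103 − (-0.6433)·0.138)/1.521 = 0.12.
Then σ = (x₂ − x₁)/(z₂ − z₁) = (0.138 − 0.103)/1.521 = 0.02.
Precision τ = 1/σ² = 1/0.02301² = 1890.

μ = 0.12, τ = 1890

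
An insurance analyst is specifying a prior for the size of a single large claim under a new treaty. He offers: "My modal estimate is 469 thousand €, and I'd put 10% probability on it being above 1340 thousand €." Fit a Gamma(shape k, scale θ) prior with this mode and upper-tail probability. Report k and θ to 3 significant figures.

k ≈ 2.73, θ ≈ 271

Gamma(k,θ) with k>1 has mode (k−1)θ, so θ = 469/(k−1).
Need P(X < 1340) = 0.9 with θ tied to k this way. Start at k = 2, θ = 469: P(X<1340) ≈ 0.778.
Too low — raise k to concentrate. Iterating converges to k ≈ 2.73.
Then θ = 469/(2.73−1) ≈ 271.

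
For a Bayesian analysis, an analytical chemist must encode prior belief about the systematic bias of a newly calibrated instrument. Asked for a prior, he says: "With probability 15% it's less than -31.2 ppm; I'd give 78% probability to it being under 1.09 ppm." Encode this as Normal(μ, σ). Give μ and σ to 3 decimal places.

μ = -12.696, σ = 17.853

The p-quantile of Normal(μ,σ) is μ + z_p·σ, with z_{0.15} = -1.036 and z_{0.78} = 0.7722.
Eliminate σ: μ = (z₂·x₁ − z₁·x₂)/(z₂ − z₁) = (0.7722·-31.2 − (-1.036)·1.09)/1.809 = -12.696.
Then σ = (x₂ − x₁)/(z₂ − z₁) = (1.09 − -31.2)/1.809 = 17.853.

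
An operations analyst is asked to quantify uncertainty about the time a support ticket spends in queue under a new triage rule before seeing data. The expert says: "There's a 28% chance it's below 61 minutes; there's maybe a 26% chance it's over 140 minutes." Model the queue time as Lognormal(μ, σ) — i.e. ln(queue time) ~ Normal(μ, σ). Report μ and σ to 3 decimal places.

If T ~ Lognormal(μ,σ) then ln T ~ Normal(μ,σ), so the p-quantile of ln T is μ + z_p·σ.
ln(61) = 4.111 and ln(140) = 4.942; z_{0.28} = -0.5828, z_{0.74} = 0.6433.
σ = (4.942 − 4.111)/(0.6433 − (-0.5828)) = 0.678.
μ = 4.111 − (-0.5828)·0.678 = 4.506.

μ ≈ 4.506, σ ≈ 0.678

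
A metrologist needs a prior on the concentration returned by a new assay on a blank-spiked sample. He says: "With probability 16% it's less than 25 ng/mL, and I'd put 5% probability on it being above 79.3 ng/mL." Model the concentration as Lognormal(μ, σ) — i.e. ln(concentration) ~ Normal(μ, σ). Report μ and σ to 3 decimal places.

μ ≈ 3.654, σ ≈ 0.437

If T ~ Lognormal(μ,σ) then ln T ~ Normal(μ,σ), so the p-quantile of ln T is μ + z_p·σ.
ln(25) = 3.219 and ln(79.3) = 4.373; z_{0.16} = -0.9945, z_{0.95} = 1.645.
σ = (4.373 − 3.219)/(1.645 − (-0.9945)) = 0.437.
μ = 3.219 − (-0.9945)·0.437 = 3.654.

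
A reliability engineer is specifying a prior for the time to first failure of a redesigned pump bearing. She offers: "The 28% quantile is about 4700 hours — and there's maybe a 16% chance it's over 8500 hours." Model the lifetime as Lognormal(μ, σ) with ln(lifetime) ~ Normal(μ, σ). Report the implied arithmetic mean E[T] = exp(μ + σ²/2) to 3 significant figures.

If T ~ Lognormal(μ,σ) then ln T ~ Normal(μ,σ), so the p-quantile of ln T is μ + z_p·σ.
ln(4700) = 8.455 and ln(8500) = 9.048; z_{0.28} = -0.5828, z_{0.84} = 0.9945.
σ = (9.048 − 8.455)/(0.9945 − (-0.5828)) = 0.376.
μ = 8.455 − (-0.5828)·0.376 = 8.674.
E[T] = exp(μ + σ²/2) = exp(8.674 + 0.0706) = 6280 hours.

E[T] ≈ 6280 hours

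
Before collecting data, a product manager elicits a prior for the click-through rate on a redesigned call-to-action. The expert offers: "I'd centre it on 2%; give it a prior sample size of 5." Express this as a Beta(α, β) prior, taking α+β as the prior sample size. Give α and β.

Under the effective-sample-size interpretation, Beta(α, β) has prior mean α/(α+β) and prior sample size α+β.
So α+β = 5 and α/(α+β) = 0.02, giving α = 0.02·5 = 0.1 and β = 5 − 0.1 = 4.9.

α = 0.1, β = 4.9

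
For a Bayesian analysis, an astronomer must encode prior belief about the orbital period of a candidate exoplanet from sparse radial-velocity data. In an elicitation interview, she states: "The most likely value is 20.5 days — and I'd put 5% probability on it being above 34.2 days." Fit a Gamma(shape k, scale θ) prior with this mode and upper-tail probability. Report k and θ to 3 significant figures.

k ≈ 11.7, θ ≈ 1.92

Gamma(k,θ) with k>1 has mode (k−1)θ, so θ = 20.5/(k−1).
Need P(X < 34.2) = 0.95 with θ tied to k this way. Start at k = 2, θ = 20.5: P(X<34.2) ≈ 0.497.
Too low — raise k to concentrate. Iterating converges to k ≈ 11.7.
Then θ = 20.5/(11.7−1) ≈ 1.92.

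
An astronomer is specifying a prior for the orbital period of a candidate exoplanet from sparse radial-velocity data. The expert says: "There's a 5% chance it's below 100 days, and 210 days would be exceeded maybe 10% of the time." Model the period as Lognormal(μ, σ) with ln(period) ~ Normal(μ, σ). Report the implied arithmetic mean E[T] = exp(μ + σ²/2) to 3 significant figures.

If T ~ Lognormal(μ,σ) then ln T ~ Normal(μ,σ), so the p-quantile of ln T is μ + z_p·σ.
ln(100) = 4.605 and ln(210) = 5.347; z_{0.05} = -1.645, z_{0.9} = 1.282.
σ = (5.347 − 4.605)/(1.282 − (-1.645)) = 0.254.
μ = 4.605 − (-1.645)·0.254 = 5.022.
E[T] = exp(μ + σ²/2) = exp(5.022 + 0.0321) = 157 days.

E[T] ≈ 157 days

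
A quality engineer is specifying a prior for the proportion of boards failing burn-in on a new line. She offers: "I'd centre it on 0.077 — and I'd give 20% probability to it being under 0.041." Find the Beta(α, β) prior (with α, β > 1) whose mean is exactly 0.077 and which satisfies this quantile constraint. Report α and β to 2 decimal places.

α ≈ 3.05, β ≈ 36.60

With mean 0.077 fixed, write α = 0.077s, β = 0.923s where s = α+β.
Need P(θ < 0.041) = 0.2 under Beta(0.077s, 0.923s). Normal approximation: (q−m)/√(m(1−m)/s) ≈ z_{0.2} = -0.842, so s ≈ 0.077·0.923·(-0.842)²/(0.041−0.077)² = 38.8.
At s = 38.8: P(θ<0.041) ≈ 0.204. Adjusting to match 0.2 gives s ≈ 39.66.
So α = 0.077·39.66 ≈ 3.05, β = 0.923·39.66 ≈ 36.60.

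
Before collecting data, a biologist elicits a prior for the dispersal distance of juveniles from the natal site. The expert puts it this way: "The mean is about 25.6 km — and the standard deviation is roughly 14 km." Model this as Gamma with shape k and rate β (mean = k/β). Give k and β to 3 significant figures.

k ≈ 3.34, β ≈ 0.131

For Gamma(k, rate β): mean = k/β, variance = k/β², so CV = 1/√k.
CV = SD/mean = 14/25.6 = 0.5469, hence k = 1/CV² = 3.34.
Then β = k/mean = 3.34/25.6 = 0.131.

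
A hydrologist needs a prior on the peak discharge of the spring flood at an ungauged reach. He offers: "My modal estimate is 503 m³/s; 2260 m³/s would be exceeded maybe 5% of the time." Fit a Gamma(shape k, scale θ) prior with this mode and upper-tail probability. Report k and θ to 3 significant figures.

Gamma(k,θ) with k>1 has mode (k−1)θ, so θ = 503/(k−1).
Need P(X < 2260) = 0.95 with θ tied to k this way. Start at k = 2, θ = 503: P(X<2260) ≈ 0.939.
Too low — raise k to concentrate. Iterating converges to k ≈ 2.09.
Then θ = 503/(2.09−1) ≈ 463.

k ≈ 2.09, θ ≈ 463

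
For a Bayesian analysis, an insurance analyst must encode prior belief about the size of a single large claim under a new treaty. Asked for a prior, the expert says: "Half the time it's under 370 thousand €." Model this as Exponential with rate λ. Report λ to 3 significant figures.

Exponential median = ln 2 / λ, so λ = ln 2 / 370.0 = 0.00187.

λ ≈ 0.00187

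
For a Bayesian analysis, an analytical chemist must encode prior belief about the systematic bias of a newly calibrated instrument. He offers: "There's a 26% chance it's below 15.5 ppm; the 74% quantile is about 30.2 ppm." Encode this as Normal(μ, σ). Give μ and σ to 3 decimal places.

μ = 22.850, σ = 11.425

The p-quantile of Normal(μ,σ) is μ + z_p·σ, with z_{0.26} = -0.6433 and z_{0.74} = 0.6433.
Eliminate σ: μ = (z₂·x₁ − z₁·x₂)/(z₂ − z₁) = (0.6433·15.5 − (-0.6433)·30.2)/1.287 = 22.850.
Then σ = (x₂ − x₁)/(z₂ − z₁) = (30.2 − 15.5)/1.287 = 11.425.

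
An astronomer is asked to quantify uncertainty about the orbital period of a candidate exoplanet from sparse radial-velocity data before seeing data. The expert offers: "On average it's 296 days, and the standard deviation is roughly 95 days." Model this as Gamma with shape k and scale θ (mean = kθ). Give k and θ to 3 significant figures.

k ≈ 9.71, θ ≈ 30.5

For Gamma(k, scale θ): mean = kθ, variance = kθ², so CV = 1/√k.
CV = SD/mean = 95/296 = 0.3209, hence k = 1/CV² = 9.71.
Then θ = mean/k = 296/9.71 = 30.5.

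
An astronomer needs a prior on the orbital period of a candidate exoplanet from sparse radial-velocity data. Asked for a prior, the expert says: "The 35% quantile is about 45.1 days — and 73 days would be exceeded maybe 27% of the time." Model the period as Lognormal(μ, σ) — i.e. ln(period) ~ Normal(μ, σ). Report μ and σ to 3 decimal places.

μ ≈ 3.995, σ ≈ 0.482

If T ~ Lognormal(μ,σ) then ln T ~ Normal(μ,σ), so the p-quantile of ln T is μ + z_p·σ.
ln(45.1) = 3.809 and ln(73) = 4.29; z_{0.35} = -0.3853, z_{0.73} = 0.6128.
σ = (4.29 − 3.809)/(0.6128 − (-0.3853)) = 0.482.
μ = 3.809 − (-0.3853)·0.482 = 3.995.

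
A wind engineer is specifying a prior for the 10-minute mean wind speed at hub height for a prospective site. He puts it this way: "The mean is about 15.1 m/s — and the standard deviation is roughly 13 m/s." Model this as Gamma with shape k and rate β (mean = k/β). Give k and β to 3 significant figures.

k ≈ 1.35, β ≈ 0.0893

For Gamma(k, rate β): mean = k/β, variance = k/β², so CV = 1/√k.
CV = SD/mean = 13/15.1 = 0.8609, hence k = 1/CV² = 1.35.
Then β = k/mean = 1.35/15.1 = 0.0893.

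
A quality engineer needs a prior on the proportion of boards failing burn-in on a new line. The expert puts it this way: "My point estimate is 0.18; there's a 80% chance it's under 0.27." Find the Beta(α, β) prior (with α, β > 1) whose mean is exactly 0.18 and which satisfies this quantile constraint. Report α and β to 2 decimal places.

With mean 0.18 fixed, write α = 0.18s, β = 0.82s where s = α+β.
Need P(θ < 0.27) = 0.8 under Beta(0.18s, 0.82s). Normal approximation: (q−m)/√(m(1−m)/s) ≈ z_{0.8} = 0.842, so s ≈ 0.18·0.82·(0.842)²/(0.27−0.18)² = 12.9.
At s = 12.9: P(θ<0.27) ≈ 0.815. Adjusting to match 0.8 gives s ≈ 10.63.
So α = 0.18·10.63 ≈ 1.91, β = 0.82·10.63 ≈ 8.72.

α ≈ 1.91, β ≈ 8.72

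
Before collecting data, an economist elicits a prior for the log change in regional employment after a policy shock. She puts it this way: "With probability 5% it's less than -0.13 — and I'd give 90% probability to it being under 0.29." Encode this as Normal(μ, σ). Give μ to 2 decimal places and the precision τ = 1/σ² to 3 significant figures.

μ = 0.11, τ = 48.5

The p-quantile of Normal(μ,σ) is μ + z_p·σ, with z_{0.05} = -1.645 and z_{0.9} = 1.282.
Eliminate σ: μ = (z₂·x₁ − z₁·x₂)/(z₂ − z₁) = (1.282·-0.13 − (-1.645)·0.29)/2.926 = 0.11.
Then σ = (x₂ − x₁)/(z₂ − z₁) = (0.29 − -0.13)/2.926 = 0.14.
Precision τ = 1/σ² = 1/0.1435² = 48.5.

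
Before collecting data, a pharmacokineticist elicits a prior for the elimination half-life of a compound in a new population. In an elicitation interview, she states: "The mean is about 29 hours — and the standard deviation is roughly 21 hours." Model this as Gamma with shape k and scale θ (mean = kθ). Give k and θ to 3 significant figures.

For Gamma(k, scale θ): mean = kθ, variance = kθ², so CV = 1/√k.
CV = SD/mean = 21/29 = 0.7241, hence k = 1/CV² = 1.91.
Then θ = mean/k = 29/1.91 = 15.2.

k ≈ 1.91, θ ≈ 15.2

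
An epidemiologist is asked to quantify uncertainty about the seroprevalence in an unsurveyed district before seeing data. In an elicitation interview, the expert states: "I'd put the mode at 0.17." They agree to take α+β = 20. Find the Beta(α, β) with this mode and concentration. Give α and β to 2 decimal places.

α = 4.06, β = 15.94

For α,β > 1 the Beta mode is (α−1)/(α+β−2). With α+β = 20, the mode is (α−1)/18.
Set (α−1)/18 = 0.17 → α = 1 + 0.17·18 = 4.06.
β = 20 − α = 15.94.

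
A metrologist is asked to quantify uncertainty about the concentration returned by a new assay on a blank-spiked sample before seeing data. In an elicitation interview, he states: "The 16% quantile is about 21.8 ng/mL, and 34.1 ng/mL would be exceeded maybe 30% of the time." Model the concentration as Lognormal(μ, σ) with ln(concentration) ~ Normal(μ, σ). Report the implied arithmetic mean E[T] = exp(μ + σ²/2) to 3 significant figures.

If T ~ Lognormal(μ,σ) then ln T ~ Normal(μ,σ), so the p-quantile of ln T is μ + z_p·σ.
ln(21.8) = 3.082 and ln(34.1) = 3.529; z_{0.16} = -0.9945, z_{0.7} = 0.5244.
σ = (3.529 − 3.082)/(0.5244 − (-0.9945)) = 0.295.
μ = 3.082 − (-0.9945)·0.295 = 3.375.
E[T] = exp(μ + σ²/2) = exp(3.375 + 0.0434) = 30.5 ng/mL.

E[T] ≈ 30.5 ng/mL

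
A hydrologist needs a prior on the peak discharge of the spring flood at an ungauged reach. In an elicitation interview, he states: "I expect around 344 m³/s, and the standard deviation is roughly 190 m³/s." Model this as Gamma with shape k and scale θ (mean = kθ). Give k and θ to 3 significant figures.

For Gamma(k, scale θ): mean = kθ, variance = kθ², so CV = 1/√k.
CV = SD/mean = 190/344 = 0.5523, hence k = 1/CV² = 3.28.
Then θ = mean/k = 344/3.28 = 105.

k ≈ 3.28, θ ≈ 105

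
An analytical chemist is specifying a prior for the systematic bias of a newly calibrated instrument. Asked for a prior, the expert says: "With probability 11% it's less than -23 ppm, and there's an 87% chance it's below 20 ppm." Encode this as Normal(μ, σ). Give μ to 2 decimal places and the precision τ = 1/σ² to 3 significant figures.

For Normal(μ,σ), the p-quantile is μ + z_p·σ. Here z_{0.11} = -1.227, z_{0.87} = 1.126.
So -23 = μ − 1.227σ and 20 = μ + 1.126σ.
Subtracting: σ = (20 − -23)/(1.126 − (-1.227)) = 18.28.
Then μ = -23 − (-1.227)·18.28 = -0.58.
Precision τ = 1/σ² = 1/18.28² = 0.00299.

μ = -0.58, τ = 0.00299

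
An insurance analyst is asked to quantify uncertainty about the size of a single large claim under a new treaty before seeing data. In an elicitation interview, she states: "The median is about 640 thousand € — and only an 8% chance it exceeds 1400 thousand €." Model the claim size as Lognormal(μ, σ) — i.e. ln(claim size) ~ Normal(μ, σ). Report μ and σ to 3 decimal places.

μ ≈ 6.461, σ ≈ 0.557

If T ~ Lognormal(μ,σ) then ln T ~ Normal(μ,σ), so the p-quantile of ln T is μ + z_p·σ.
ln(640) = 6.461 and ln(1400) = 7.244; z_{0.5} = 0, z_{0.92} = 1.405.
σ = (7.244 − 6.461)/(1.405 − (0)) = 0.557.
μ = 6.461 − (0)·0.557 = 6.461.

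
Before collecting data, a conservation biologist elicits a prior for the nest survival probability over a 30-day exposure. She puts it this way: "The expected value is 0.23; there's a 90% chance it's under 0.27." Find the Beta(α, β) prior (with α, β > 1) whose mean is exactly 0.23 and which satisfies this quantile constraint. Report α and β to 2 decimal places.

α ≈ 42.96, β ≈ 143.82

With mean 0.23 fixed, write α = 0.23s, β = 0.77s where s = α+β.
Need P(θ < 0.27) = 0.9 under Beta(0.23s, 0.77s). Normal approximation: (q−m)/√(m(1−m)/s) ≈ z_{0.9} = 1.28, so s ≈ 0.23·0.77·(1.28)²/(0.27−0.23)² = 181.8.
At s = 181.8: P(θ<0.27) ≈ 0.897. Adjusting to match 0.9 gives s ≈ 186.78.
So α = 0.23·186.78 ≈ 42.96, β = 0.77·186.78 ≈ 143.82.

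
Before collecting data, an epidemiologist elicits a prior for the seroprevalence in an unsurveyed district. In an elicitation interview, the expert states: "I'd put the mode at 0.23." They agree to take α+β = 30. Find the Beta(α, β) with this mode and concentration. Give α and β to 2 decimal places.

α = 7.44, β = 22.56

For α,β > 1 the Beta mode is (α−1)/(α+β−2). With α+β = 30, the mode is (α−1)/28.
Set (α−1)/28 = 0.23 → α = 1 + 0.23·28 = 7.44.
β = 30 − α = 22.56.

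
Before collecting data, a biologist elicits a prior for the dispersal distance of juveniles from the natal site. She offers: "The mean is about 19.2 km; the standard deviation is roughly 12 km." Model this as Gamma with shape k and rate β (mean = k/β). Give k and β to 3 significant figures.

k ≈ 2.56, β ≈ 0.133

For Gamma(k, rate β): mean = k/β, variance = k/β², so CV = 1/√k.
CV = SD/mean = 12/19.2 = 0.625, hence k = 1/CV² = 2.56.
Then β = k/mean = 2.56/19.2 = 0.133.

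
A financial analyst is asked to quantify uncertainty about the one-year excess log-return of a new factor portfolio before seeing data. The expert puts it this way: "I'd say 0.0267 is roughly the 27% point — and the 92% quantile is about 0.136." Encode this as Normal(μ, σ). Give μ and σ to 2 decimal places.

The p-quantile of Normal(μ,σ) is μ + z_p·σ, with z_{0.27} = -0.6128 and z_{0.92} = 1.405.
Eliminate σ: μ = (z₂·x₁ − z₁·x₂)/(z₂ − z₁) = (1.405·0.0267 − (-0.6128)·0.136)/2.018 = 0.06.
Then σ = (x₂ − x₁)/(z₂ − z₁) = (0.136 − 0.0267)/2.018 = 0.05.

μ = 0.06, σ = 0.05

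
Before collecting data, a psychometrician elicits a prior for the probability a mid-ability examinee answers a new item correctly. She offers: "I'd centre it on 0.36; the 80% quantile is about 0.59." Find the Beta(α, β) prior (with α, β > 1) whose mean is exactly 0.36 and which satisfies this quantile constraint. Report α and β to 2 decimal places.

α ≈ 1.05, β ≈ 1.87

With mean 0.36 fixed, write α = 0.36s, β = 0.64s where s = α+β.
Need P(θ < 0.59) = 0.8 under Beta(0.36s, 0.64s). Normal approximation: (q−m)/√(m(1−m)/s) ≈ z_{0.8} = 0.842, so s ≈ 0.36·0.64·(0.842)²/(0.59−0.36)² = 3.1.
At s = 3.1: P(θ<0.59) ≈ 0.806. Adjusting to match 0.8 gives s ≈ 2.92.
So α = 0.36·2.92 ≈ 1.05, β = 0.64·2.92 ≈ 1.87.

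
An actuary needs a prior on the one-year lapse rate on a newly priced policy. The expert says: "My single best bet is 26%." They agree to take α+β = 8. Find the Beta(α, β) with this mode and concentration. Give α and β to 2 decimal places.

For α,β > 1 the Beta mode is (α−1)/(α+β−2). With α+β = 8, the mode is (α−1)/6.
Set (α−1)/6 = 0.26 → α = 1 + 0.26·6 = 2.56.
β = 8 − α = 5.44.

α = 2.56, β = 5.44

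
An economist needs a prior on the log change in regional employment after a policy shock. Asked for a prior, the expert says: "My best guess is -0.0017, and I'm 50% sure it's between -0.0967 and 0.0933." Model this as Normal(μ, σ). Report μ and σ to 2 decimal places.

μ = -0.00, σ = 0.14

A symmetric 50% interval runs μ ± z·σ with z = 0.6745.
Half-width = 0.095, so σ = 0.095/0.6745 = 0.14.
μ is the stated best guess, -0.00.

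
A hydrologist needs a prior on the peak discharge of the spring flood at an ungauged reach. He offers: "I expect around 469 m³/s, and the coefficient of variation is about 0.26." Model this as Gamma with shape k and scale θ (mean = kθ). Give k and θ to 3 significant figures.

For Gamma(k, scale θ): mean = kθ, variance = kθ², so CV = 1/√k.
CV = 0.26, hence k = 1/CV² = 14.8.
Then θ = mean/k = 469/14.8 = 31.7.

k ≈ 14.8, θ ≈ 31.7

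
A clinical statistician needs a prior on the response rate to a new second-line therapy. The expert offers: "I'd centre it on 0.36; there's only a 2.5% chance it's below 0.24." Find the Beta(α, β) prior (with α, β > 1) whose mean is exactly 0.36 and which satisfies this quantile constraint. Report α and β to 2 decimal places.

With mean 0.36 fixed, write α = 0.36s, β = 0.64s where s = α+β.
Need P(θ < 0.24) = 0.025 under Beta(0.36s, 0.64s). Normal approximation: (q−m)/√(m(1−m)/s) ≈ z_{0.025} = -1.96, so s ≈ 0.36·0.64·(-1.96)²/(0.24−0.36)² = 61.5.
At s = 61.5: P(θ<0.24) ≈ 0.019. Adjusting to match 0.025 gives s ≈ 55.32.
So α = 0.36·55.32 ≈ 19.92, β = 0.64·55.32 ≈ 35.41.

α ≈ 19.92, β ≈ 35.41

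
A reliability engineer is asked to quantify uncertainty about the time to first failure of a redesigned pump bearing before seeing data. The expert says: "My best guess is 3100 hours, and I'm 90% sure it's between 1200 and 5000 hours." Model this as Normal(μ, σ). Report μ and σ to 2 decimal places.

μ = 3100.00, σ = 1155.12

A symmetric 90% interval runs μ ± z·σ with z = 1.645.
Half-width = 1900, so σ = 1900/1.645 = 1155.12.
μ is the stated best guess, 3100.00.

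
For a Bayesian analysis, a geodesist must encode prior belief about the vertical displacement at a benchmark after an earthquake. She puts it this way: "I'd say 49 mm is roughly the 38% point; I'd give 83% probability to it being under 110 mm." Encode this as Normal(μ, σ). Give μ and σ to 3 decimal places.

μ = 63.793, σ = 48.426

For Normal(μ,σ), the p-quantile is μ + z_p·σ. Here z_{0.38} = -0.3055, z_{0.83} = 0.9542.
So 49 = μ − 0.3055σ and 110 = μ + 0.9542σ.
Subtracting: σ = (110 − 49)/(0.9542 − (-0.3055)) = 48.426.
Then μ = 49 − (-0.3055)·48.426 = 63.793.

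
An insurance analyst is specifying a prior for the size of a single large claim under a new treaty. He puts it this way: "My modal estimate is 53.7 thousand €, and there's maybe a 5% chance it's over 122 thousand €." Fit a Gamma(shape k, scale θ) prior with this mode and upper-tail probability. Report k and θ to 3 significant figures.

k ≈ 5.07, θ ≈ 13.2

Gamma(k,θ) with k>1 has mode (k−1)θ, so θ = 53.7/(k−1).
Need P(X < 122) = 0.95 with θ tied to k this way. Start at k = 2, θ = 53.7: P(X<122) ≈ 0.663.
Too low — raise k to concentrate. Iterating converges to k ≈ 5.07.
Then θ = 53.7/(5.07−1) ≈ 13.2.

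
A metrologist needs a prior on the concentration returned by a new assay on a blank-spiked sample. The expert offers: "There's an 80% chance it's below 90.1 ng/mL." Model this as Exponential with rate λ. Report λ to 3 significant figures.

λ ≈ 0.0179

P(T < 90.1) = 1 − e^(−λ·90.1) = 0.8, so λ = −ln(1−0.8)/90.1 = −ln(0.2)/90.1 = 0.0179.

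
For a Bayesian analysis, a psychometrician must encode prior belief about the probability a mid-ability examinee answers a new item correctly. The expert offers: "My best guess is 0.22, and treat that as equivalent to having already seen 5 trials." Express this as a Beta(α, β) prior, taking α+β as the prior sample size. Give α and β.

α = 1.1, β = 3.9

Under the effective-sample-size interpretation, Beta(α, β) has prior mean α/(α+β) and prior sample size α+β.
So α+β = 5 and α/(α+β) = 0.22, giving α = 0.22·5 = 1.1 and β = 5 − 1.1 = 3.9.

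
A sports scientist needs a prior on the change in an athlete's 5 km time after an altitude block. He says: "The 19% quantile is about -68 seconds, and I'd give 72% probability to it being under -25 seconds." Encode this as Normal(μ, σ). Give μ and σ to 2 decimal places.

μ = -42.16, σ = 29.44

For Normal(μ,σ), the p-quantile is μ + z_p·σ. Here z_{0.19} = -0.8779, z_{0.72} = 0.5828.
So -68 = μ − 0.8779σ and -25 = μ + 0.5828σ.
Subtracting: σ = (-25 − -68)/(0.5828 − (-0.8779)) = 29.44.
Then μ = -68 − (-0.8779)·29.44 = -42.16.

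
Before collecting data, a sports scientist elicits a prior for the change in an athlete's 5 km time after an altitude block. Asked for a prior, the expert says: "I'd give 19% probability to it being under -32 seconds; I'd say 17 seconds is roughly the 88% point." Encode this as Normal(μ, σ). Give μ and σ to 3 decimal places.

For Normal(μ,σ), the p-quantile is μ + z_p·σ. Here z_{0.19} = -0.8779, z_{0.88} = 1.175.
So -32 = μ − 0.8779σ and 17 = μ + 1.175σ.
Subtracting: σ = (17 − -32)/(1.175 − (-0.8779)) = 23.869.
Then μ = -32 − (-0.8779)·23.869 = -11.046.

μ = -11.046, σ = 23.869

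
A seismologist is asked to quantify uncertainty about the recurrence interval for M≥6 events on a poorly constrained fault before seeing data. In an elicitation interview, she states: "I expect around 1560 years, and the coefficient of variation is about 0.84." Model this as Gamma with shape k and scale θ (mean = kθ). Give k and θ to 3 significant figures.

For Gamma(k, scale θ): mean = kθ, variance = kθ², so CV = 1/√k.
CV = 0.84, hence k = 1/CV² = 1.42.
Then θ = mean/k = 1560/1.42 = 1100.

k ≈ 1.42, θ ≈ 1100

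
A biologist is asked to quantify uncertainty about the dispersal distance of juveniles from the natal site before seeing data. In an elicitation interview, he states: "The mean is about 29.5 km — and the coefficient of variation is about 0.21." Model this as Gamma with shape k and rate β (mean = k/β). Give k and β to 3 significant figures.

k ≈ 22.7, β ≈ 0.769

For Gamma(k, rate β): mean = k/β, variance = k/β², so CV = 1/√k.
CV = 0.21, hence k = 1/CV² = 22.7.
Then β = k/mean = 22.7/29.5 = 0.769.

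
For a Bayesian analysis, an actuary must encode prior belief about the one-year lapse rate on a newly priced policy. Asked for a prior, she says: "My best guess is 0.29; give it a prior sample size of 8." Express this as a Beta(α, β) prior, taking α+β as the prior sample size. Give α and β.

Under the effective-sample-size interpretation, Beta(α, β) has prior mean α/(α+β) and prior sample size α+β.
So α+β = 8 and α/(α+β) = 0.29, giving α = 0.29·8 = 2.32 and β = 8 − 2.32 = 5.68.

α = 2.32, β = 5.68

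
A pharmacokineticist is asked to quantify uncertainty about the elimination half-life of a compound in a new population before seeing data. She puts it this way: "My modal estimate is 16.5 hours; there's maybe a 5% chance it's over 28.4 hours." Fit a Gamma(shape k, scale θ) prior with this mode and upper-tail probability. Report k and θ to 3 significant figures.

k ≈ 10.5, θ ≈ 1.74

Gamma(k,θ) with k>1 has mode (k−1)θ, so θ = 16.5/(k−1).
Need P(X < 28.4) = 0.95 with θ tied to k this way. Start at k = 2, θ = 16.5: P(X<28.4) ≈ 0.513.
Too low — raise k to concentrate. Iterating converges to k ≈ 10.5.
Then θ = 16.5/(10.5−1) ≈ 1.74.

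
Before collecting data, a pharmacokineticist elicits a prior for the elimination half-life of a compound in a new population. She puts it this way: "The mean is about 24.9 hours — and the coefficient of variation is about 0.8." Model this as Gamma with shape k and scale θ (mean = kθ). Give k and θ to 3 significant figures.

For Gamma(k, scale θ): mean = kθ, variance = kθ², so CV = 1/√k.
CV = 0.8, hence k = 1/CV² = 1.56.
Then θ = mean/k = 24.9/1.56 = 15.9.

k ≈ 1.56, θ ≈ 15.9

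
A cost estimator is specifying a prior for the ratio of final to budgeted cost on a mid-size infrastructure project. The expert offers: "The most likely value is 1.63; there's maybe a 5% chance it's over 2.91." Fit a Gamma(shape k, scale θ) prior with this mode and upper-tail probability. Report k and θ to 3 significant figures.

Gamma(k,θ) with k>1 has mode (k−1)θ, so θ = 1.63/(k−1).
Need P(X < 2.91) = 0.95 with θ tied to k this way. Start at k = 2, θ = 1.63: P(X<2.91) ≈ 0.533.
Too low — raise k to concentrate. Iterating converges to k ≈ 9.3.
Then θ = 1.63/(9.3−1) ≈ 0.196.

k ≈ 9.3, θ ≈ 0.196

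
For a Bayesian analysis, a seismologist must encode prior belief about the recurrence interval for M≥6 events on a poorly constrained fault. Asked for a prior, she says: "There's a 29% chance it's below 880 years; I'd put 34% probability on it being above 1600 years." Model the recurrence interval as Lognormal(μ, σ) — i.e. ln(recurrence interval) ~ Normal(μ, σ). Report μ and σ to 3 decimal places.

If T ~ Lognormal(μ,σ) then ln T ~ Normal(μ,σ), so the p-quantile of ln T is μ + z_p·σ.
ln(880) = 6.78 and ln(1600) = 7.378; z_{0.29} = -0.5534, z_{0.66} = 0.4125.
σ = (7.378 − 6.78)/(0.4125 − (-0.5534)) = 0.619.
μ = 6.78 − (-0.5534)·0.619 = 7.122.

μ ≈ 7.122, σ ≈ 0.619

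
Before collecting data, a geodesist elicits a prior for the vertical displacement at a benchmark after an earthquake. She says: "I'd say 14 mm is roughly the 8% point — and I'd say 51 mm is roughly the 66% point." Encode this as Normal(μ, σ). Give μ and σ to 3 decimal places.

μ = 42.603, σ = 20.357

For Normal(μ,σ), the p-quantile is μ + z_p·σ. Here z_{0.08} = -1.405, z_{0.66} = 0.4125.
So 14 = μ − 1.405σ and 51 = μ + 0.4125σ.
Subtracting: σ = (51 − 14)/(0.4125 − (-1.405)) = 20.357.
Then μ = 14 − (-1.405)·20.357 = 42.603.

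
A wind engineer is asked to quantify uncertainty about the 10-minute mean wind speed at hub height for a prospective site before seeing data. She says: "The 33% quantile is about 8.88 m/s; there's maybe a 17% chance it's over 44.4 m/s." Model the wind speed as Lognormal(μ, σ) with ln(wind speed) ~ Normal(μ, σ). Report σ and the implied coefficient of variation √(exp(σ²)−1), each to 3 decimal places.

If T ~ Lognormal(μ,σ) then ln T ~ Normal(μ,σ), so the p-quantile of ln T is μ + z_p·σ.
ln(8.88) = 2.184 and ln(44.4) = 3.793; z_{0.33} = -0.4399, z_{0.83} = 0.9542.
σ = (3.793 − 2.184)/(0.9542 − (-0.4399)) = 1.154.
μ = 2.184 − (-0.4399)·1.154 = 2.692.
CV = √(exp(σ²)−1) = √(exp(1.3328)−1) = 1.671.

σ ≈ 1.154, CV ≈ 1.671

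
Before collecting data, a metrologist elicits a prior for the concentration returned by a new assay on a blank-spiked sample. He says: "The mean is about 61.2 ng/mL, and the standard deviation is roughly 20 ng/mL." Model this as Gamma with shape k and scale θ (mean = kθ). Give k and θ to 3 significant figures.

k ≈ 9.36, θ ≈ 6.54

For Gamma(k, scale θ): mean = kθ, variance = kθ², so CV = 1/√k.
CV = SD/mean = 20/61.2 = 0.3268, hence k = 1/CV² = 9.36.
Then θ = mean/k = 61.2/9.36 = 6.54.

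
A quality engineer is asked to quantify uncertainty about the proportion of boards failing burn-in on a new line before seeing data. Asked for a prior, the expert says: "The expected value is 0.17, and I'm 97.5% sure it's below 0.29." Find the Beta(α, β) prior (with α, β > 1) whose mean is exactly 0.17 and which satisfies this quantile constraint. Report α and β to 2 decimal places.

α ≈ 7.80, β ≈ 38.07

With mean 0.17 fixed, write α = 0.17s, β = 0.83s where s = α+β.
Need P(θ < 0.29) = 0.975 under Beta(0.17s, 0.83s). Normal approximation: (q−m)/√(m(1−m)/s) ≈ z_{0.975} = 1.96, so s ≈ 0.17·0.83·(1.96)²/(0.29−0.17)² = 37.6.
At s = 37.6: P(θ<0.29) ≈ 0.963. Adjusting to match 0.975 gives s ≈ 45.86.
So α = 0.17·45.86 ≈ 7.80, β = 0.83·45.86 ≈ 38.07.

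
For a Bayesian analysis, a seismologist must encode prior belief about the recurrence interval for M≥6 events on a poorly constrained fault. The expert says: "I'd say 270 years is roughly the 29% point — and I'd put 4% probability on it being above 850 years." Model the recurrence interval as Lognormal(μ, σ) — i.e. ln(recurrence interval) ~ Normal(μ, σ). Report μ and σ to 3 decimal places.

μ ≈ 5.874, σ ≈ 0.498

If T ~ Lognormal(μ,σ) then ln T ~ Normal(μ,σ), so the p-quantile of ln T is μ + z_p·σ.
ln(270) = 5.598 and ln(850) = 6.745; z_{0.29} = -0.5534, z_{0.96} = 1.751.
σ = (6.745 − 5.598)/(1.751 − (-0.5534)) = 0.498.
μ = 5.598 − (-0.5534)·0.498 = 5.874.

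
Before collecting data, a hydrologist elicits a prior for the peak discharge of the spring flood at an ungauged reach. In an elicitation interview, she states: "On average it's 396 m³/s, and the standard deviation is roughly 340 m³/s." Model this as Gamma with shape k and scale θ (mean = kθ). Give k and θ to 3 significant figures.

k ≈ 1.36, θ ≈ 292

For Gamma(k, scale θ): mean = kθ, variance = kθ², so CV = 1/√k.
CV = SD/mean = 340/396 = 0.8586, hence k = 1/CV² = 1.36.
Then θ = mean/k = 396/1.36 = 292.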